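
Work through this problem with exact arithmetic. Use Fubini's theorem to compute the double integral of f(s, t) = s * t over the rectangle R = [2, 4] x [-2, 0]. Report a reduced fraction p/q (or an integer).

f(s, t) is a tensor product of a function of s and a function of t, and both factors are bounded continuous (hence Lebesgue integrable) on the rectangle, so Fubini's theorem applies:
  integral_R f d(m x m) = (integral_a1^b1 s ds) * (integral_a2^b2 t dt).
Inner integral in s: integral_{2}^{4} s ds = (4^2 - 2^2)/2
  = 6.
Inner integral in t: integral_{-2}^{0} t dt = (0^2 - (-2)^2)/2
  = -2.
Product: (6) * (-2) = -12.

-12


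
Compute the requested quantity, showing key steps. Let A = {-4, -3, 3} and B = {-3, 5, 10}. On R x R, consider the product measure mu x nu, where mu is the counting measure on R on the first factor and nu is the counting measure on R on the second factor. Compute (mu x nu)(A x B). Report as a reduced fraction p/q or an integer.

For a measurable rectangle A x B, the product measure satisfies
  (mu x nu)(A x B) = mu(A) * nu(B).
  mu(A) = 3.
  nu(B) = 3.
  (mu x nu)(A x B) = 3 * 3 = 9.

9


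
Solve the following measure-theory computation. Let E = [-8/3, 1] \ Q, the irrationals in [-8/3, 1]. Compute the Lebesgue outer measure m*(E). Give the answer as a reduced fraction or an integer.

The interval I = [-8/3, 1] has m(I) = 1 - (-8/3) = 11/3 (endpoints are measure-zero, so open/closed/half-open agree). Write I = (I cap Q) u (I \ Q). The rationals in I are countable, so m*(I cap Q) = 0 (cover each rational by intervals whose total length is arbitrarily small). By countable subadditivity m*(I) <= m*(I cap Q) + m*(I \ Q), hence m*(I \ Q) >= m(I) = 11/3. The reverse inequality m*(I \ Q) <= m*(I) = 11/3 is trivial since (I \ Q) is a subset of I. Therefore m*(I \ Q) = 11/3.

11/3


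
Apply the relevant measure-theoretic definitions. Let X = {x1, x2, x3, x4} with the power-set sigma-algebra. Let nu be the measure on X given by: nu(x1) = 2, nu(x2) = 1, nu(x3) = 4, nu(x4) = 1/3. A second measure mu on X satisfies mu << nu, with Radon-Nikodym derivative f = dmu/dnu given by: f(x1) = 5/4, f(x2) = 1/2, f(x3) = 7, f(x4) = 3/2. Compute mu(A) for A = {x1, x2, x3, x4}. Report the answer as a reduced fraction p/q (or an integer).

By the defining property of the Radon-Nikodym derivative, for every measurable set A,
  mu(A) = integral_A f dnu.
Since nu is a discrete measure concentrated on the atoms of X, the integral over A reduces to the sum
  mu(A) = sum_{x in A} f(x) * nu({x}).
Computing each term:
  x1: f(x1) * nu(x1) = 5/4 * 2 = 5/2.
  x2: f(x2) * nu(x2) = 1/2 * 1 = 1/2.
  x3: f(x3) * nu(x3) = 7 * 4 = 28.
  x4: f(x4) * nu(x4) = 3/2 * 1/3 = 1/2.
Summing: mu(A) = 5/2 + 1/2 + 28 + 1/2 = 63/2.

63/2


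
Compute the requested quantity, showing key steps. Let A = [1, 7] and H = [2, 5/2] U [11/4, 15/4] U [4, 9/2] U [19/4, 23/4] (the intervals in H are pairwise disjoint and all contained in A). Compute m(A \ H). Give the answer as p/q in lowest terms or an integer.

The ambient interval has length m(A) = 7 - 1 = 6.
Since the holes are disjoint and sit inside A, by finite additivity
  m(H) = sum_i (b_i - a_i), and m(A \ H) = m(A) - m(H).
Computing the hole measures:
  m(H_1) = 5/2 - 2 = 1/2.
  m(H_2) = 15/4 - 11/4 = 1.
  m(H_3) = 9/2 - 4 = 1/2.
  m(H_4) = 23/4 - 19/4 = 1.
Summed: m(H) = 1/2 + 1 + 1/2 + 1 = 3.
So m(A \ H) = 6 - 3 = 3.

3


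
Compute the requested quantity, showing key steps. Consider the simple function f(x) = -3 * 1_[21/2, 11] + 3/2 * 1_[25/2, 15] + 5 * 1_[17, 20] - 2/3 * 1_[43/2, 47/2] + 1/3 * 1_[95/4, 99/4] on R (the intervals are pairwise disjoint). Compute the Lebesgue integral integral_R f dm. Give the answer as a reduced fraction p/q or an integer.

For a simple function f = sum_i c_i * 1_{A_i} with disjoint A_i,
  integral f dm = sum_i c_i * m(A_i).
Lengths of the A_i:
  m(A_1) = 11 - 21/2 = 1/2.
  m(A_2) = 15 - 25/2 = 5/2.
  m(A_3) = 20 - 17 = 3.
  m(A_4) = 47/2 - 43/2 = 2.
  m(A_5) = 99/4 - 95/4 = 1.
Contributions c_i * m(A_i):
  (-3) * (1/2) = -3/2.
  (3/2) * (5/2) = 15/4.
  (5) * (3) = 15.
  (-2/3) * (2) = -4/3.
  (1/3) * (1) = 1/3.
Total: -3/2 + 15/4 + 15 - 4/3 + 1/3 = 65/4.

65/4


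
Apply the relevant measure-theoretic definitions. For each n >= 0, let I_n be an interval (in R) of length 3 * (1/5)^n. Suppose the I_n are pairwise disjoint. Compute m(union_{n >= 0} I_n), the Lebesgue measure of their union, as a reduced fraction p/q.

By countable additivity of the Lebesgue measure on pairwise disjoint measurable sets,
  m(union_{n >= 0} I_n) = sum_{n >= 0} m(I_n) = sum_{n >= 0} a * r^n,
  with a = 3 and r = 1/5.
Since 0 < r = 1/5 < 1, the geometric series converges:
  sum_{n >= 0} a * r^n = a / (1 - r).
  = 3 / (1 - 1/5)
  = 3 / (4/5)
  = 15/4.

15/4


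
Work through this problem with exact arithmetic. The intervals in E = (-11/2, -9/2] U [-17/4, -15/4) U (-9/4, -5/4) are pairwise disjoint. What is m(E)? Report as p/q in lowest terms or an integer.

For pairwise disjoint intervals, m(union_i I_i) = sum_i m(I_i),
and m is invariant under swapping open/closed endpoints (single points have measure 0).
So m(E) = sum_i (b_i - a_i).
  I_1 has length -9/2 - (-11/2) = 1.
  I_2 has length -15/4 - (-17/4) = 1/2.
  I_3 has length -5/4 - (-9/4) = 1.
Summing:
  m(E) = 1 + 1/2 + 1 = 5/2.

5/2


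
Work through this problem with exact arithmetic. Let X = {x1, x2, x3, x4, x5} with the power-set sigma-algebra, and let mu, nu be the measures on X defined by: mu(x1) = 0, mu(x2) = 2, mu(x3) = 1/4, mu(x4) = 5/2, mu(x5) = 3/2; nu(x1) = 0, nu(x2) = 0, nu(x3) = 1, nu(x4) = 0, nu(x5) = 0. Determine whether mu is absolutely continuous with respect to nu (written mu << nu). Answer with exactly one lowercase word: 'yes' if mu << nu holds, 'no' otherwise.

mu << nu means: every nu-null measurable set is also mu-null; equivalently, for every atom x, if nu({x}) = 0 then mu({x}) = 0.
Checking each atom:
  x1: nu = 0, mu = 0 -> consistent with mu << nu.
  x2: nu = 0, mu = 2 > 0 -> violates mu << nu.
  x3: nu = 1 > 0 -> no constraint.
  x4: nu = 0, mu = 5/2 > 0 -> violates mu << nu.
  x5: nu = 0, mu = 3/2 > 0 -> violates mu << nu.
The atom(s) x2, x4, x5 violate the condition (nu = 0 but mu > 0). Therefore mu is NOT absolutely continuous w.r.t. nu.

no


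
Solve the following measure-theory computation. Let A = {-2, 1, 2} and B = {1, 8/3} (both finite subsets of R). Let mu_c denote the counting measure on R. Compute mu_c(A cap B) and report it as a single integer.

Counting measure on a finite set equals cardinality. mu_c(A cap B) = |A cap B| (elements appearing in both).
Enumerating the elements of A that also lie in B gives 1 element(s).
So mu_c(A cap B) = 1.

1


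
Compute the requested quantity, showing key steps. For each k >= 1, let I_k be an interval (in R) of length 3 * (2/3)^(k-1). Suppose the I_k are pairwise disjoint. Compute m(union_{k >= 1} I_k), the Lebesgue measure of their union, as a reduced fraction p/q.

By countable additivity of the Lebesgue measure on pairwise disjoint measurable sets,
  m(union_{k >= 1} I_k) = sum_{k >= 1} m(I_k) = sum_{k >= 1} a * r^(k-1),
  with a = 3 and r = 2/3.
Since 0 < r = 2/3 < 1, the geometric series converges:
  sum_{k >= 1} a * r^(k-1) = a / (1 - r).
  = 3 / (1 - 2/3)
  = 3 / (1/3)
  = 9.

9


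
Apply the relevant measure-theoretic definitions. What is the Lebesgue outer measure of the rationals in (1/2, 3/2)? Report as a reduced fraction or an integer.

Q cap (1/2, 3/2) is countable; list its elements as q_1, q_2, ... . Fix eps > 0 and cover the k-th point by an interval of length eps * 2^(-k). The cover has total length eps * sum_{k>=1} 2^(-k) = eps, so by definition of outer measure m*(Q cap (1/2, 3/2)) <= eps. Since eps was arbitrary and m* >= 0, the outer measure is 0.

0


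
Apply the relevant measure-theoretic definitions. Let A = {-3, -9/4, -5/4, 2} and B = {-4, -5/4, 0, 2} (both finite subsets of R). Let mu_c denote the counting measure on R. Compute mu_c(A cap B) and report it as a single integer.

Counting measure on a finite set equals cardinality. mu_c(A cap B) = |A cap B| (elements appearing in both).
Enumerating the elements of A that also lie in B gives 2 element(s).
So mu_c(A cap B) = 2.

2


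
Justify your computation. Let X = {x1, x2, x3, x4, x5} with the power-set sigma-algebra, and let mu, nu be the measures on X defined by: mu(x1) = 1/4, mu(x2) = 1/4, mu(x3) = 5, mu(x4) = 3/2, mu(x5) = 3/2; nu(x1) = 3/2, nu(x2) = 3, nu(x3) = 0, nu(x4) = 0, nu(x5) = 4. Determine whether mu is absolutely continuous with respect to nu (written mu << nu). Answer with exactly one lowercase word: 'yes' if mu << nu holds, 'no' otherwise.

mu << nu means: every nu-null measurable set is also mu-null; equivalently, for every atom x, if nu({x}) = 0 then mu({x}) = 0.
Checking each atom:
  x1: nu = 3/2 > 0 -> no constraint.
  x2: nu = 3 > 0 -> no constraint.
  x3: nu = 0, mu = 5 > 0 -> violates mu << nu.
  x4: nu = 0, mu = 3/2 > 0 -> violates mu << nu.
  x5: nu = 4 > 0 -> no constraint.
The atom(s) x3, x4 violate the condition (nu = 0 but mu > 0). Therefore mu is NOT absolutely continuous w.r.t. nu.

no


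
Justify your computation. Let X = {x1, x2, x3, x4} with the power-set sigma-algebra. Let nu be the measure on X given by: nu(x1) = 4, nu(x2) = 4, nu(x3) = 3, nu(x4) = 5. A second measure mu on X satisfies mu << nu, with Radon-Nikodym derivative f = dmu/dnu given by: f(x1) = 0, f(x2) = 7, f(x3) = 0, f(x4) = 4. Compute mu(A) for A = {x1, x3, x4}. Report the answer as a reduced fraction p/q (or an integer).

By the defining property of the Radon-Nikodym derivative, for every measurable set A,
  mu(A) = integral_A f dnu.
Since nu is a discrete measure concentrated on the atoms of X, the integral over A reduces to the sum
  mu(A) = sum_{x in A} f(x) * nu({x}).
Computing each term:
  x1: f(x1) * nu(x1) = 0 * 4 = 0.
  x3: f(x3) * nu(x3) = 0 * 3 = 0.
  x4: f(x4) * nu(x4) = 4 * 5 = 20.
Summing: mu(A) = 0 + 0 + 20 = 20.

20


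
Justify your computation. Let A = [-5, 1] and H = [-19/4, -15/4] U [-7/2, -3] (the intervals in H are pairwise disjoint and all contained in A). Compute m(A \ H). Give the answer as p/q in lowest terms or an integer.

The ambient interval has length m(A) = 1 - (-5) = 6.
Since the holes are disjoint and sit inside A, by finite additivity
  m(H) = sum_i (b_i - a_i), and m(A \ H) = m(A) - m(H).
Computing the hole measures:
  m(H_1) = -15/4 - (-19/4) = 1.
  m(H_2) = -3 - (-7/2) = 1/2.
Summed: m(H) = 1 + 1/2 = 3/2.
So m(A \ H) = 6 - 3/2 = 9/2.

9/2


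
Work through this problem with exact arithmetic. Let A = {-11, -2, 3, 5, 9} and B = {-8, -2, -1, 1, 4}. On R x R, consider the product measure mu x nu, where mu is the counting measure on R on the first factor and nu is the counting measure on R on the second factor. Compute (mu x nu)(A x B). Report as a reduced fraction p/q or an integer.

For a measurable rectangle A x B, the product measure satisfies
  (mu x nu)(A x B) = mu(A) * nu(B).
  mu(A) = 5.
  nu(B) = 5.
  (mu x nu)(A x B) = 5 * 5 = 25.

25


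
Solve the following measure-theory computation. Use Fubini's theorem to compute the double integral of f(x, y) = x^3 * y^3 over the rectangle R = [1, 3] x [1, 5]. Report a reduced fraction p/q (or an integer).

f(x, y) is a tensor product of a function of x and a function of y, and both factors are bounded continuous (hence Lebesgue integrable) on the rectangle, so Fubini's theorem applies:
  integral_R f d(m x m) = (integral_a1^b1 x^3 dx) * (integral_a2^b2 y^3 dy).
Inner integral in x: integral_{1}^{3} x^3 dx = (3^4 - 1^4)/4
  = 20.
Inner integral in y: integral_{1}^{5} y^3 dy = (5^4 - 1^4)/4
  = 156.
Product: (20) * (156) = 3120.

3120


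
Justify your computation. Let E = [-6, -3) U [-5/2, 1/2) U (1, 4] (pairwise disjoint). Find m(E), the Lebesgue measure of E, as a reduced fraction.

For pairwise disjoint intervals, m(union_i I_i) = sum_i m(I_i),
and m is invariant under swapping open/closed endpoints (single points have measure 0).
So m(E) = sum_i (b_i - a_i).
  I_1 has length -3 - (-6) = 3.
  I_2 has length 1/2 - (-5/2) = 3.
  I_3 has length 4 - 1 = 3.
Summing:
  m(E) = 3 + 3 + 3 = 9.

9


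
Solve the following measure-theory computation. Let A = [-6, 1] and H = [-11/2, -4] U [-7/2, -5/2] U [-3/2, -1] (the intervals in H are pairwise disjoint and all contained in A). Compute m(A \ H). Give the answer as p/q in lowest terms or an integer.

The ambient interval has length m(A) = 1 - (-6) = 7.
Since the holes are disjoint and sit inside A, by finite additivity
  m(H) = sum_i (b_i - a_i), and m(A \ H) = m(A) - m(H).
Computing the hole measures:
  m(H_1) = -4 - (-11/2) = 3/2.
  m(H_2) = -5/2 - (-7/2) = 1.
  m(H_3) = -1 - (-3/2) = 1/2.
Summed: m(H) = 3/2 + 1 + 1/2 = 3.
So m(A \ H) = 7 - 3 = 4.

4


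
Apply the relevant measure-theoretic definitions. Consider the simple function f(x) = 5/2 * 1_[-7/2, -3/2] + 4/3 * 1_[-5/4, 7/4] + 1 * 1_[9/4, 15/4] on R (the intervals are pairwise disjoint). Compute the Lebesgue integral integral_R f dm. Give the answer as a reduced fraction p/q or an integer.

For a simple function f = sum_i c_i * 1_{A_i} with disjoint A_i,
  integral f dm = sum_i c_i * m(A_i).
Lengths of the A_i:
  m(A_1) = -3/2 - (-7/2) = 2.
  m(A_2) = 7/4 - (-5/4) = 3.
  m(A_3) = 15/4 - 9/4 = 3/2.
Contributions c_i * m(A_i):
  (5/2) * (2) = 5.
  (4/3) * (3) = 4.
  (1) * (3/2) = 3/2.
Total: 5 + 4 + 3/2 = 21/2.

21/2


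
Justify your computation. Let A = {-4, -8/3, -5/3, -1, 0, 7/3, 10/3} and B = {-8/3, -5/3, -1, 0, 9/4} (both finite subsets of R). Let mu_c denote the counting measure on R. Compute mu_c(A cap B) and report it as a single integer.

Counting measure on a finite set equals cardinality. mu_c(A cap B) = |A cap B| (elements appearing in both).
Enumerating the elements of A that also lie in B gives 4 element(s).
So mu_c(A cap B) = 4.

4


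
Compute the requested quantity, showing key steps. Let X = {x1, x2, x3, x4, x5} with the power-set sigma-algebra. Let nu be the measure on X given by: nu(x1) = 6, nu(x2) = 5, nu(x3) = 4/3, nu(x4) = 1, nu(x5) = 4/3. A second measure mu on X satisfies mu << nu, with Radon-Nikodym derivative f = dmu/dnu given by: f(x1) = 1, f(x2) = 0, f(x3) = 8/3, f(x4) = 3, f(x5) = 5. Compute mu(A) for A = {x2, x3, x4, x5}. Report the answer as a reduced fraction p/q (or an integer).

By the defining property of the Radon-Nikodym derivative, for every measurable set A,
  mu(A) = integral_A f dnu.
Since nu is a discrete measure concentrated on the atoms of X, the integral over A reduces to the sum
  mu(A) = sum_{x in A} f(x) * nu({x}).
Computing each term:
  x2: f(x2) * nu(x2) = 0 * 5 = 0.
  x3: f(x3) * nu(x3) = 8/3 * 4/3 = 32/9.
  x4: f(x4) * nu(x4) = 3 * 1 = 3.
  x5: f(x5) * nu(x5) = 5 * 4/3 = 20/3.
Summing: mu(A) = 0 + 32/9 + 3 + 20/3 = 119/9.

119/9


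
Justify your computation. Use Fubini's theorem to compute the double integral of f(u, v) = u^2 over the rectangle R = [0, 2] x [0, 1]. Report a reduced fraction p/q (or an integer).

f(u, v) is a tensor product of a function of u and a function of v, and both factors are bounded continuous (hence Lebesgue integrable) on the rectangle, so Fubini's theorem applies:
  integral_R f d(m x m) = (integral_a1^b1 u^2 du) * (integral_a2^b2 1 dv).
Inner integral in u: integral_{0}^{2} u^2 du = (2^3 - 0^3)/3
  = 8/3.
Inner integral in v: integral_{0}^{1} 1 dv = (1^1 - 0^1)/1
  = 1.
Product: (8/3) * (1) = 8/3.

8/3


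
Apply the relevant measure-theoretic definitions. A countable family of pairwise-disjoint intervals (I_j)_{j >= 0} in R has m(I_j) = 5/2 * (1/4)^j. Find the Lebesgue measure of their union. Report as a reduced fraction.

By countable additivity of the Lebesgue measure on pairwise disjoint measurable sets,
  m(union_{j >= 0} I_j) = sum_{j >= 0} m(I_j) = sum_{j >= 0} a * r^j,
  with a = 5/2 and r = 1/4.
Since 0 < r = 1/4 < 1, the geometric series converges:
  sum_{j >= 0} a * r^j = a / (1 - r).
  = 5/2 / (1 - 1/4)
  = 5/2 / (3/4)
  = 10/3.

10/3


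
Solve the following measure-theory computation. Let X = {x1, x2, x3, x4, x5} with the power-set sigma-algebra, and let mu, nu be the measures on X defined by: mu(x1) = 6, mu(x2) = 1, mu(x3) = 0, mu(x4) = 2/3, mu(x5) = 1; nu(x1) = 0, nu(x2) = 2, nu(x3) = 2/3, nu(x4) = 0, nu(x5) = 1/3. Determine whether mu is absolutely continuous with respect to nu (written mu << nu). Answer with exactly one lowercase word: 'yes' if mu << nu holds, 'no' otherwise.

mu << nu means: every nu-null measurable set is also mu-null; equivalently, for every atom x, if nu({x}) = 0 then mu({x}) = 0.
Checking each atom:
  x1: nu = 0, mu = 6 > 0 -> violates mu << nu.
  x2: nu = 2 > 0 -> no constraint.
  x3: nu = 2/3 > 0 -> no constraint.
  x4: nu = 0, mu = 2/3 > 0 -> violates mu << nu.
  x5: nu = 1/3 > 0 -> no constraint.
The atom(s) x1, x4 violate the condition (nu = 0 but mu > 0). Therefore mu is NOT absolutely continuous w.r.t. nu.

no


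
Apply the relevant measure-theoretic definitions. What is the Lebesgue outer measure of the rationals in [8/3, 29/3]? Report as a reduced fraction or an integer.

The set Q cap [8/3, 29/3] is countable (a subset of the countable set Q). Lebesgue outer measure of any countable set is 0: each singleton {q} has m*({q}) = 0, and by countable subadditivity m*(union_k {q_k}) <= sum_k m*({q_k}) = sum_k 0 = 0. The reverse inequality m*(E) >= 0 is automatic. So m*(Q cap [8/3, 29/3]) = 0.

0


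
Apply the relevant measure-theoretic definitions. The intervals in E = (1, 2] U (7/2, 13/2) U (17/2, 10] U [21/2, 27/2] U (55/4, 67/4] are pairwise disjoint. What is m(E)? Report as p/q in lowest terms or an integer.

For pairwise disjoint intervals, m(union_i I_i) = sum_i m(I_i),
and m is invariant under swapping open/closed endpoints (single points have measure 0).
So m(E) = sum_i (b_i - a_i).
  I_1 has length 2 - 1 = 1.
  I_2 has length 13/2 - 7/2 = 3.
  I_3 has length 10 - 17/2 = 3/2.
  I_4 has length 27/2 - 21/2 = 3.
  I_5 has length 67/4 - 55/4 = 3.
Summing:
  m(E) = 1 + 3 + 3/2 + 3 + 3 = 23/2.

23/2


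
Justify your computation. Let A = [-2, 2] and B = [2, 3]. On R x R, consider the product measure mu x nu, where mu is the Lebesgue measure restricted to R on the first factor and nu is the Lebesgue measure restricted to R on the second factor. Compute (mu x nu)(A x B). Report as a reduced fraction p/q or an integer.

For a measurable rectangle A x B, the product measure satisfies
  (mu x nu)(A x B) = mu(A) * nu(B).
  mu(A) = 4.
  nu(B) = 1.
  (mu x nu)(A x B) = 4 * 1 = 4.

4


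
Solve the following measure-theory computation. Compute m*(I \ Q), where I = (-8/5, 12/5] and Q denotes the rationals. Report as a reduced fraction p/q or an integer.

The interval I = (-8/5, 12/5] has m(I) = 12/5 - (-8/5) = 4 (endpoints are measure-zero, so open/closed/half-open agree). Write I = (I cap Q) u (I \ Q). The rationals in I are countable, so m*(I cap Q) = 0 (cover each rational by intervals whose total length is arbitrarily small). By countable subadditivity m*(I) <= m*(I cap Q) + m*(I \ Q), hence m*(I \ Q) >= m(I) = 4. The reverse inequality m*(I \ Q) <= m*(I) = 4 is trivial since (I \ Q) is a subset of I. Therefore m*(I \ Q) = 4.

4


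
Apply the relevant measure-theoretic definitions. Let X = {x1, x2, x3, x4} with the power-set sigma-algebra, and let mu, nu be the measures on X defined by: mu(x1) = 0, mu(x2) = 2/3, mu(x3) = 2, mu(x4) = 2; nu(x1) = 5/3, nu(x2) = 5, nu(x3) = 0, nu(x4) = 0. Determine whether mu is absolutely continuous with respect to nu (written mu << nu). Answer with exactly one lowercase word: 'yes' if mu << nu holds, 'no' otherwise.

mu << nu means: every nu-null measurable set is also mu-null; equivalently, for every atom x, if nu({x}) = 0 then mu({x}) = 0.
Checking each atom:
  x1: nu = 5/3 > 0 -> no constraint.
  x2: nu = 5 > 0 -> no constraint.
  x3: nu = 0, mu = 2 > 0 -> violates mu << nu.
  x4: nu = 0, mu = 2 > 0 -> violates mu << nu.
The atom(s) x3, x4 violate the condition (nu = 0 but mu > 0). Therefore mu is NOT absolutely continuous w.r.t. nu.

no


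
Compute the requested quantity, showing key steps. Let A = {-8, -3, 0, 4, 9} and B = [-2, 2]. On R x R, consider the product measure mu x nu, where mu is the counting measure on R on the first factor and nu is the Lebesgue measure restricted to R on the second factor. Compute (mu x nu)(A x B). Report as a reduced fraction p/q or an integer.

For a measurable rectangle A x B, the product measure satisfies
  (mu x nu)(A x B) = mu(A) * nu(B).
  mu(A) = 5.
  nu(B) = 4.
  (mu x nu)(A x B) = 5 * 4 = 20.

20


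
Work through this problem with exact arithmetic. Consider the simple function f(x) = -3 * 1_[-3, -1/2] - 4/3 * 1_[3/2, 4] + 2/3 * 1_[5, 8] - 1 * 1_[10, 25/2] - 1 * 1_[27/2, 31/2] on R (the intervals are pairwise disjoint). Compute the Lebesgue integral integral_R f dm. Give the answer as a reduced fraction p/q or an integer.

For a simple function f = sum_i c_i * 1_{A_i} with disjoint A_i,
  integral f dm = sum_i c_i * m(A_i).
Lengths of the A_i:
  m(A_1) = -1/2 - (-3) = 5/2.
  m(A_2) = 4 - 3/2 = 5/2.
  m(A_3) = 8 - 5 = 3.
  m(A_4) = 25/2 - 10 = 5/2.
  m(A_5) = 31/2 - 27/2 = 2.
Contributions c_i * m(A_i):
  (-3) * (5/2) = -15/2.
  (-4/3) * (5/2) = -10/3.
  (2/3) * (3) = 2.
  (-1) * (5/2) = -5/2.
  (-1) * (2) = -2.
Total: -15/2 - 10/3 + 2 - 5/2 - 2 = -40/3.

-40/3


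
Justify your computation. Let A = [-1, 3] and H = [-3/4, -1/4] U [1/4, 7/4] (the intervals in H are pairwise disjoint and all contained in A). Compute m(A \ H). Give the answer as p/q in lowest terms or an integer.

The ambient interval has length m(A) = 3 - (-1) = 4.
Since the holes are disjoint and sit inside A, by finite additivity
  m(H) = sum_i (b_i - a_i), and m(A \ H) = m(A) - m(H).
Computing the hole measures:
  m(H_1) = -1/4 - (-3/4) = 1/2.
  m(H_2) = 7/4 - 1/4 = 3/2.
Summed: m(H) = 1/2 + 3/2 = 2.
So m(A \ H) = 4 - 2 = 2.

2


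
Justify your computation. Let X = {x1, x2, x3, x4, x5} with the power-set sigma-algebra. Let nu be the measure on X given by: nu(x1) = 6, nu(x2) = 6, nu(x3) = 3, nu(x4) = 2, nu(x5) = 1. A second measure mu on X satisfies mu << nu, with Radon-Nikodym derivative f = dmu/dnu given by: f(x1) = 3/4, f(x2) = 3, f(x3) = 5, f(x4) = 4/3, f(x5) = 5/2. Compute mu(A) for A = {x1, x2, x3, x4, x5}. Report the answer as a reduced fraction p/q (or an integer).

By the defining property of the Radon-Nikodym derivative, for every measurable set A,
  mu(A) = integral_A f dnu.
Since nu is a discrete measure concentrated on the atoms of X, the integral over A reduces to the sum
  mu(A) = sum_{x in A} f(x) * nu({x}).
Computing each term:
  x1: f(x1) * nu(x1) = 3/4 * 6 = 9/2.
  x2: f(x2) * nu(x2) = 3 * 6 = 18.
  x3: f(x3) * nu(x3) = 5 * 3 = 15.
  x4: f(x4) * nu(x4) = 4/3 * 2 = 8/3.
  x5: f(x5) * nu(x5) = 5/2 * 1 = 5/2.
Summing: mu(A) = 9/2 + 18 + 15 + 8/3 + 5/2 = 128/3.

128/3


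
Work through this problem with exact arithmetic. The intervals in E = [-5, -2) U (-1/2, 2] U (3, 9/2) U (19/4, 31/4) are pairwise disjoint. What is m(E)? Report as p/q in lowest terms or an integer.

For pairwise disjoint intervals, m(union_i I_i) = sum_i m(I_i),
and m is invariant under swapping open/closed endpoints (single points have measure 0).
So m(E) = sum_i (b_i - a_i).
  I_1 has length -2 - (-5) = 3.
  I_2 has length 2 - (-1/2) = 5/2.
  I_3 has length 9/2 - 3 = 3/2.
  I_4 has length 31/4 - 19/4 = 3.
Summing:
  m(E) = 3 + 5/2 + 3/2 + 3 = 10.

10


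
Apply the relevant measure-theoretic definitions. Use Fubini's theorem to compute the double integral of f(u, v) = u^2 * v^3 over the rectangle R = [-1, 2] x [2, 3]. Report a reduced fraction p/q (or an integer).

f(u, v) is a tensor product of a function of u and a function of v, and both factors are bounded continuous (hence Lebesgue integrable) on the rectangle, so Fubini's theorem applies:
  integral_R f d(m x m) = (integral_a1^b1 u^2 du) * (integral_a2^b2 v^3 dv).
Inner integral in u: integral_{-1}^{2} u^2 du = (2^3 - (-1)^3)/3
  = 3.
Inner integral in v: integral_{2}^{3} v^3 dv = (3^4 - 2^4)/4
  = 65/4.
Product: (3) * (65/4) = 195/4.

195/4


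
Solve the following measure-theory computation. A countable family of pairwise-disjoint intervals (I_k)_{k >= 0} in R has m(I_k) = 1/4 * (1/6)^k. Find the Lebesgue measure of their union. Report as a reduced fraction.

By countable additivity of the Lebesgue measure on pairwise disjoint measurable sets,
  m(union_{k >= 0} I_k) = sum_{k >= 0} m(I_k) = sum_{k >= 0} a * r^k,
  with a = 1/4 and r = 1/6.
Since 0 < r = 1/6 < 1, the geometric series converges:
  sum_{k >= 0} a * r^k = a / (1 - r).
  = 1/4 / (1 - 1/6)
  = 1/4 / (5/6)
  = 3/10.

3/10


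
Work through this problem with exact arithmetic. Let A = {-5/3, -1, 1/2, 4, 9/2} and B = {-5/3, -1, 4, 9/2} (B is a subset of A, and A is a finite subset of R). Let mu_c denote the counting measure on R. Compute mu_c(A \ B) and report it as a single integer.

Counting measure assigns mu_c(E) = |E| (number of elements) when E is finite. For B subset A, A \ B is the set of elements of A not in B, so |A \ B| = |A| - |B|.
|A| = 5, |B| = 4, so mu_c(A \ B) = 5 - 4 = 1.

1


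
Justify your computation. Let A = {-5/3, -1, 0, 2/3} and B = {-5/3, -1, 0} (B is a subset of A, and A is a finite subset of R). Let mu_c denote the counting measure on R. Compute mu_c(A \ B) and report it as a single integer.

Counting measure assigns mu_c(E) = |E| (number of elements) when E is finite. For B subset A, A \ B is the set of elements of A not in B, so |A \ B| = |A| - |B|.
|A| = 4, |B| = 3, so mu_c(A \ B) = 4 - 3 = 1.

1


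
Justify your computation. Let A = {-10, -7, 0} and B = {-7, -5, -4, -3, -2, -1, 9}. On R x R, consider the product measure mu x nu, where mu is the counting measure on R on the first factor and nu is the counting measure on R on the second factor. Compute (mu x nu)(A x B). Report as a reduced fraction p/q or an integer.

For a measurable rectangle A x B, the product measure satisfies
  (mu x nu)(A x B) = mu(A) * nu(B).
  mu(A) = 3.
  nu(B) = 7.
  (mu x nu)(A x B) = 3 * 7 = 21.

21


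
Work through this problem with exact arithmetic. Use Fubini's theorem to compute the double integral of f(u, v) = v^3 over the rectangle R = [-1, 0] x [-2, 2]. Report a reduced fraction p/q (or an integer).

f(u, v) is a tensor product of a function of u and a function of v, and both factors are bounded continuous (hence Lebesgue integrable) on the rectangle, so Fubini's theorem applies:
  integral_R f d(m x m) = (integral_a1^b1 1 du) * (integral_a2^b2 v^3 dv).
Inner integral in u: integral_{-1}^{0} 1 du = (0^1 - (-1)^1)/1
  = 1.
Inner integral in v: integral_{-2}^{2} v^3 dv = (2^4 - (-2)^4)/4
  = 0.
Product: (1) * (0) = 0.

0


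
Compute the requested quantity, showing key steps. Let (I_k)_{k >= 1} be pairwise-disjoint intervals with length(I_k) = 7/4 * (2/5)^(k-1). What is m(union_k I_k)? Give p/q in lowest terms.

By countable additivity of the Lebesgue measure on pairwise disjoint measurable sets,
  m(union_{k >= 1} I_k) = sum_{k >= 1} m(I_k) = sum_{k >= 1} a * r^(k-1),
  with a = 7/4 and r = 2/5.
Since 0 < r = 2/5 < 1, the geometric series converges:
  sum_{k >= 1} a * r^(k-1) = a / (1 - r).
  = 7/4 / (1 - 2/5)
  = 7/4 / (3/5)
  = 35/12.

35/12


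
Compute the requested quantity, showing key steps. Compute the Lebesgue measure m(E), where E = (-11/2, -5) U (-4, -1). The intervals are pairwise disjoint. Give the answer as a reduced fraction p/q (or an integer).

For pairwise disjoint intervals, m(union_i I_i) = sum_i m(I_i),
and m is invariant under swapping open/closed endpoints (single points have measure 0).
So m(E) = sum_i (b_i - a_i).
  I_1 has length -5 - (-11/2) = 1/2.
  I_2 has length -1 - (-4) = 3.
Summing:
  m(E) = 1/2 + 3 = 7/2.

7/2


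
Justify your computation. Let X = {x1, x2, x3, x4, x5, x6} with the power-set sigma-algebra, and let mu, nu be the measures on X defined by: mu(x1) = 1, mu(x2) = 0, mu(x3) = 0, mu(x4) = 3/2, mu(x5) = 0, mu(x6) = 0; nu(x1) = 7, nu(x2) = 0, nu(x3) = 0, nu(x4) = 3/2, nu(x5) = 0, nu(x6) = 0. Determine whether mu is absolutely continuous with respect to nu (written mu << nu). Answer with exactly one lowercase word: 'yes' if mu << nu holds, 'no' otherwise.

mu << nu means: every nu-null measurable set is also mu-null; equivalently, for every atom x, if nu({x}) = 0 then mu({x}) = 0.
Checking each atom:
  x1: nu = 7 > 0 -> no constraint.
  x2: nu = 0, mu = 0 -> consistent with mu << nu.
  x3: nu = 0, mu = 0 -> consistent with mu << nu.
  x4: nu = 3/2 > 0 -> no constraint.
  x5: nu = 0, mu = 0 -> consistent with mu << nu.
  x6: nu = 0, mu = 0 -> consistent with mu << nu.
No atom violates the condition. Therefore mu << nu.

yes


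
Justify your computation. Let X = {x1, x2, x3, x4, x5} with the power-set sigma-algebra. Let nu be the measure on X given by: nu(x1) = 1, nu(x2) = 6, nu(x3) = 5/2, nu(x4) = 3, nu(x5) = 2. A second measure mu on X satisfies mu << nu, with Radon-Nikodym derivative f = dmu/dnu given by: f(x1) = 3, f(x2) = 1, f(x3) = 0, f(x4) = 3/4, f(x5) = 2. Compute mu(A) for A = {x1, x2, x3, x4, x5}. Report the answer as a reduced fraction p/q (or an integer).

By the defining property of the Radon-Nikodym derivative, for every measurable set A,
  mu(A) = integral_A f dnu.
Since nu is a discrete measure concentrated on the atoms of X, the integral over A reduces to the sum
  mu(A) = sum_{x in A} f(x) * nu({x}).
Computing each term:
  x1: f(x1) * nu(x1) = 3 * 1 = 3.
  x2: f(x2) * nu(x2) = 1 * 6 = 6.
  x3: f(x3) * nu(x3) = 0 * 5/2 = 0.
  x4: f(x4) * nu(x4) = 3/4 * 3 = 9/4.
  x5: f(x5) * nu(x5) = 2 * 2 = 4.
Summing: mu(A) = 3 + 6 + 0 + 9/4 + 4 = 61/4.

61/4


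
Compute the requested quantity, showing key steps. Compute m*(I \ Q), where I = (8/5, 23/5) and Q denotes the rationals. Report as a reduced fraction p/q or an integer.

The interval I = (8/5, 23/5) has m(I) = 23/5 - 8/5 = 3 (endpoints are measure-zero, so open/closed/half-open agree). Write I = (I cap Q) u (I \ Q). The rationals in I are countable, so m*(I cap Q) = 0 (cover each rational by intervals whose total length is arbitrarily small). By countable subadditivity m*(I) <= m*(I cap Q) + m*(I \ Q), hence m*(I \ Q) >= m(I) = 3. The reverse inequality m*(I \ Q) <= m*(I) = 3 is trivial since (I \ Q) is a subset of I. Therefore m*(I \ Q) = 3.

3


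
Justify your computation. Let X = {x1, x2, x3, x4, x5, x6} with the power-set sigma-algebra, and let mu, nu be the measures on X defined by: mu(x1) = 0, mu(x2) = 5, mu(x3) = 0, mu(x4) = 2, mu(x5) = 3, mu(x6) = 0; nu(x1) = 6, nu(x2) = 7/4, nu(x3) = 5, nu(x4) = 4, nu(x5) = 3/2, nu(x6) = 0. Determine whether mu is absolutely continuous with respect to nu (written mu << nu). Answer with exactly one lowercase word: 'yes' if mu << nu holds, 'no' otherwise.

mu << nu means: every nu-null measurable set is also mu-null; equivalently, for every atom x, if nu({x}) = 0 then mu({x}) = 0.
Checking each atom:
  x1: nu = 6 > 0 -> no constraint.
  x2: nu = 7/4 > 0 -> no constraint.
  x3: nu = 5 > 0 -> no constraint.
  x4: nu = 4 > 0 -> no constraint.
  x5: nu = 3/2 > 0 -> no constraint.
  x6: nu = 0, mu = 0 -> consistent with mu << nu.
No atom violates the condition. Therefore mu << nu.

yes


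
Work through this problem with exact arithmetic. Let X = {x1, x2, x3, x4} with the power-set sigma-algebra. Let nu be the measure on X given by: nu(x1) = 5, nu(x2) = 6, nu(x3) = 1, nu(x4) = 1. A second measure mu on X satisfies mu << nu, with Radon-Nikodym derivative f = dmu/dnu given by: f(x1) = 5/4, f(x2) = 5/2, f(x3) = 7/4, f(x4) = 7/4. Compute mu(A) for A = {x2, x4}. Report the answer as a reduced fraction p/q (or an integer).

By the defining property of the Radon-Nikodym derivative, for every measurable set A,
  mu(A) = integral_A f dnu.
Since nu is a discrete measure concentrated on the atoms of X, the integral over A reduces to the sum
  mu(A) = sum_{x in A} f(x) * nu({x}).
Computing each term:
  x2: f(x2) * nu(x2) = 5/2 * 6 = 15.
  x4: f(x4) * nu(x4) = 7/4 * 1 = 7/4.
Summing: mu(A) = 15 + 7/4 = 67/4.

67/4


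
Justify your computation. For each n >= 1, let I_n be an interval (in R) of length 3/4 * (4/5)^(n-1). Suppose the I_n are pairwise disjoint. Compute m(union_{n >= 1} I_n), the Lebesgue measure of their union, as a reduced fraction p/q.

By countable additivity of the Lebesgue measure on pairwise disjoint measurable sets,
  m(union_{n >= 1} I_n) = sum_{n >= 1} m(I_n) = sum_{n >= 1} a * r^(n-1),
  with a = 3/4 and r = 4/5.
Since 0 < r = 4/5 < 1, the geometric series converges:
  sum_{n >= 1} a * r^(n-1) = a / (1 - r).
  = 3/4 / (1 - 4/5)
  = 3/4 / (1/5)
  = 15/4.

15/4


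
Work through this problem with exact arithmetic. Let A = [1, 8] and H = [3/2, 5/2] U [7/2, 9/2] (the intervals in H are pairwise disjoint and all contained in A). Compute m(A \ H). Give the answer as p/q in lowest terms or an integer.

The ambient interval has length m(A) = 8 - 1 = 7.
Since the holes are disjoint and sit inside A, by finite additivity
  m(H) = sum_i (b_i - a_i), and m(A \ H) = m(A) - m(H).
Computing the hole measures:
  m(H_1) = 5/2 - 3/2 = 1.
  m(H_2) = 9/2 - 7/2 = 1.
Summed: m(H) = 1 + 1 = 2.
So m(A \ H) = 7 - 2 = 5.

5


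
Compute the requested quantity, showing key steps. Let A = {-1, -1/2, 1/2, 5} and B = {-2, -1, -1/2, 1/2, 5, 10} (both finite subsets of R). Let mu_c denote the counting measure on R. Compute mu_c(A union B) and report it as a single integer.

Counting measure on a finite set equals cardinality. By inclusion-exclusion, |A union B| = |A| + |B| - |A cap B|.
|A| = 4, |B| = 6, |A cap B| = 4.
So mu_c(A union B) = 4 + 6 - 4 = 6.

6


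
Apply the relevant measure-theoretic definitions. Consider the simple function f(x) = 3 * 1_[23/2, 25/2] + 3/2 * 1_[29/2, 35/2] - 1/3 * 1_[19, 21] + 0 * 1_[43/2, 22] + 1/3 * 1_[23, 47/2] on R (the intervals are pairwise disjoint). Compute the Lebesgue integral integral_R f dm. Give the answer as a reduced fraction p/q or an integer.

For a simple function f = sum_i c_i * 1_{A_i} with disjoint A_i,
  integral f dm = sum_i c_i * m(A_i).
Lengths of the A_i:
  m(A_1) = 25/2 - 23/2 = 1.
  m(A_2) = 35/2 - 29/2 = 3.
  m(A_3) = 21 - 19 = 2.
  m(A_4) = 22 - 43/2 = 1/2.
  m(A_5) = 47/2 - 23 = 1/2.
Contributions c_i * m(A_i):
  (3) * (1) = 3.
  (3/2) * (3) = 9/2.
  (-1/3) * (2) = -2/3.
  (0) * (1/2) = 0.
  (1/3) * (1/2) = 1/6.
Total: 3 + 9/2 - 2/3 + 0 + 1/6 = 7.

7


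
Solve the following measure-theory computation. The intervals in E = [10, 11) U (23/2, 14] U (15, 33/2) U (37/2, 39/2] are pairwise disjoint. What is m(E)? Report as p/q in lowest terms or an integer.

For pairwise disjoint intervals, m(union_i I_i) = sum_i m(I_i),
and m is invariant under swapping open/closed endpoints (single points have measure 0).
So m(E) = sum_i (b_i - a_i).
  I_1 has length 11 - 10 = 1.
  I_2 has length 14 - 23/2 = 5/2.
  I_3 has length 33/2 - 15 = 3/2.
  I_4 has length 39/2 - 37/2 = 1.
Summing:
  m(E) = 1 + 5/2 + 3/2 + 1 = 6.

6


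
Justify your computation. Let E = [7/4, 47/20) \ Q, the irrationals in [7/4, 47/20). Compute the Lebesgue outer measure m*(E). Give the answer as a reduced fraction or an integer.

The interval I = [7/4, 47/20) has m(I) = 47/20 - 7/4 = 3/5 (endpoints are measure-zero, so open/closed/half-open agree). Write I = (I cap Q) u (I \ Q). The rationals in I are countable, so m*(I cap Q) = 0 (cover each rational by intervals whose total length is arbitrarily small). By countable subadditivity m*(I) <= m*(I cap Q) + m*(I \ Q), hence m*(I \ Q) >= m(I) = 3/5. The reverse inequality m*(I \ Q) <= m*(I) = 3/5 is trivial since (I \ Q) is a subset of I. Therefore m*(I \ Q) = 3/5.

3/5


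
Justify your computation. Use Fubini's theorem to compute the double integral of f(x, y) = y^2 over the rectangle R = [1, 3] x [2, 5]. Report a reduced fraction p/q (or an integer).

f(x, y) is a tensor product of a function of x and a function of y, and both factors are bounded continuous (hence Lebesgue integrable) on the rectangle, so Fubini's theorem applies:
  integral_R f d(m x m) = (integral_a1^b1 1 dx) * (integral_a2^b2 y^2 dy).
Inner integral in x: integral_{1}^{3} 1 dx = (3^1 - 1^1)/1
  = 2.
Inner integral in y: integral_{2}^{5} y^2 dy = (5^3 - 2^3)/3
  = 39.
Product: (2) * (39) = 78.

78


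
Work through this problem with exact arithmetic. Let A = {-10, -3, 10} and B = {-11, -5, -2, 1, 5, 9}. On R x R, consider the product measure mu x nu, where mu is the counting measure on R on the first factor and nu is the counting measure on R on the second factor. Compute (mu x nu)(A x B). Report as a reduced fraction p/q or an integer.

For a measurable rectangle A x B, the product measure satisfies
  (mu x nu)(A x B) = mu(A) * nu(B).
  mu(A) = 3.
  nu(B) = 6.
  (mu x nu)(A x B) = 3 * 6 = 18.

18


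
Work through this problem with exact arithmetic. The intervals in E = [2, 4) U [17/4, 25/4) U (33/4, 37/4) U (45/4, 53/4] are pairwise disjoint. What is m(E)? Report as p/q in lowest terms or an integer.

For pairwise disjoint intervals, m(union_i I_i) = sum_i m(I_i),
and m is invariant under swapping open/closed endpoints (single points have measure 0).
So m(E) = sum_i (b_i - a_i).
  I_1 has length 4 - 2 = 2.
  I_2 has length 25/4 - 17/4 = 2.
  I_3 has length 37/4 - 33/4 = 1.
  I_4 has length 53/4 - 45/4 = 2.
Summing:
  m(E) = 2 + 2 + 1 + 2 = 7.

7


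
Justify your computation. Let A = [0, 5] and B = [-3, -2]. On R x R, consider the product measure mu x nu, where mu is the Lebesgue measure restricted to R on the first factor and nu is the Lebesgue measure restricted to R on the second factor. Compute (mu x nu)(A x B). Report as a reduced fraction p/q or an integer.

For a measurable rectangle A x B, the product measure satisfies
  (mu x nu)(A x B) = mu(A) * nu(B).
  mu(A) = 5.
  nu(B) = 1.
  (mu x nu)(A x B) = 5 * 1 = 5.

5


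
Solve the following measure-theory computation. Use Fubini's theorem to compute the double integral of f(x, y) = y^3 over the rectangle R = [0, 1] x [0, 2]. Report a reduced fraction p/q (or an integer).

f(x, y) is a tensor product of a function of x and a function of y, and both factors are bounded continuous (hence Lebesgue integrable) on the rectangle, so Fubini's theorem applies:
  integral_R f d(m x m) = (integral_a1^b1 1 dx) * (integral_a2^b2 y^3 dy).
Inner integral in x: integral_{0}^{1} 1 dx = (1^1 - 0^1)/1
  = 1.
Inner integral in y: integral_{0}^{2} y^3 dy = (2^4 - 0^4)/4
  = 4.
Product: (1) * (4) = 4.

4


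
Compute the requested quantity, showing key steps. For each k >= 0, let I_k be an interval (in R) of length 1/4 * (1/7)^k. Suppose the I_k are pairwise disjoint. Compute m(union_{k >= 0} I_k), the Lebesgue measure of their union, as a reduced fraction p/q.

By countable additivity of the Lebesgue measure on pairwise disjoint measurable sets,
  m(union_{k >= 0} I_k) = sum_{k >= 0} m(I_k) = sum_{k >= 0} a * r^k,
  with a = 1/4 and r = 1/7.
Since 0 < r = 1/7 < 1, the geometric series converges:
  sum_{k >= 0} a * r^k = a / (1 - r).
  = 1/4 / (1 - 1/7)
  = 1/4 / (6/7)
  = 7/24.

7/24


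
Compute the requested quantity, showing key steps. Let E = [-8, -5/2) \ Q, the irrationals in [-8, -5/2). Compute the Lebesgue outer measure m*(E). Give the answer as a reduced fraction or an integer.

The interval I = [-8, -5/2) has m(I) = -5/2 - (-8) = 11/2 (endpoints are measure-zero, so open/closed/half-open agree). Write I = (I cap Q) u (I \ Q). The rationals in I are countable, so m*(I cap Q) = 0 (cover each rational by intervals whose total length is arbitrarily small). By countable subadditivity m*(I) <= m*(I cap Q) + m*(I \ Q), hence m*(I \ Q) >= m(I) = 11/2. The reverse inequality m*(I \ Q) <= m*(I) = 11/2 is trivial since (I \ Q) is a subset of I. Therefore m*(I \ Q) = 11/2.

11/2


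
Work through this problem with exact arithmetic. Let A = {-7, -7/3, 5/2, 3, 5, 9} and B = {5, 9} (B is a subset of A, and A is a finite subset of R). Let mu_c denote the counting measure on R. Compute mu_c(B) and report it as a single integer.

Counting measure assigns mu_c(E) = |E| (number of elements) when E is finite.
B has 2 element(s), so mu_c(B) = 2.

2


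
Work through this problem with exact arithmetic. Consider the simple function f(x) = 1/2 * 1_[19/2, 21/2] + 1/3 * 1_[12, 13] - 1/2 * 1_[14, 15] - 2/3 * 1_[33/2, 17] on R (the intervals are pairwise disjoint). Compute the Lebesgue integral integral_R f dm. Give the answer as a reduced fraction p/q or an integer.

For a simple function f = sum_i c_i * 1_{A_i} with disjoint A_i,
  integral f dm = sum_i c_i * m(A_i).
Lengths of the A_i:
  m(A_1) = 21/2 - 19/2 = 1.
  m(A_2) = 13 - 12 = 1.
  m(A_3) = 15 - 14 = 1.
  m(A_4) = 17 - 33/2 = 1/2.
Contributions c_i * m(A_i):
  (1/2) * (1) = 1/2.
  (1/3) * (1) = 1/3.
  (-1/2) * (1) = -1/2.
  (-2/3) * (1/2) = -1/3.
Total: 1/2 + 1/3 - 1/2 - 1/3 = 0.

0
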